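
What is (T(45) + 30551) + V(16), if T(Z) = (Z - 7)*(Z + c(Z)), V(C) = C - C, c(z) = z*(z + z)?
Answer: 186161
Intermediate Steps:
c(z) = 2*z² (c(z) = z*(2*z) = 2*z²)
V(C) = 0
T(Z) = (-7 + Z)*(Z + 2*Z²) (T(Z) = (Z - 7)*(Z + 2*Z²) = (-7 + Z)*(Z + 2*Z²))
(T(45) + 30551) + V(16) = (45*(-7 - 13*45 + 2*45²) + 30551) + 0 = (45*(-7 - 585 + 2*2025) + 30551) + 0 = (45*(-7 - 585 + 4050) + 30551) + 0 = (45*3458 + 30551) + 0 = (155610 + 30551) + 0 = 186161 + 0 = 186161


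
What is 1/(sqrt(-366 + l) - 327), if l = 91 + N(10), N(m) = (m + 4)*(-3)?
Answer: -327/107246 - I*sqrt(317)/107246 ≈ -0.0030491 - 0.00016602*I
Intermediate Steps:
N(m) = -12 - 3*m (N(m) = (4 + m)*(-3) = -12 - 3*m)
l = 49 (l = 91 + (-12 - 3*10) = 91 + (-12 - 30) = 91 - 42 = 49)
1/(sqrt(-366 + l) - 327) = 1/(sqrt(-366 + 49) - 327) = 1/(sqrt(-317) - 327) = 1/(I*sqrt(317) - 327) = 1/(-327 + I*sqrt(317))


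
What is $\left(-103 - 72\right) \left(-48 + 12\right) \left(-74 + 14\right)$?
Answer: $-378000$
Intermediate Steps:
$\left(-103 - 72\right) \left(-48 + 12\right) \left(-74 + 14\right) = - 175 \left(\left(-36\right) \left(-60\right)\right) = \left(-175\right) 2160 = -378000$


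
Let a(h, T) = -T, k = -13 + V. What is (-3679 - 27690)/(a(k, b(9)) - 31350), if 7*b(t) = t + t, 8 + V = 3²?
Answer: 219583/219468 ≈ 1.0005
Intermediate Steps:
V = 1 (V = -8 + 3² = -8 + 9 = 1)
k = -12 (k = -13 + 1 = -12)
b(t) = 2*t/7 (b(t) = (t + t)/7 = (2*t)/7 = 2*t/7)
(-3679 - 27690)/(a(k, b(9)) - 31350) = (-3679 - 27690)/(-2*9/7 - 31350) = -31369/(-1*18/7 - 31350) = -31369/(-18/7 - 31350) = -31369/(-219468/7) = -31369*(-7/219468) = 219583/219468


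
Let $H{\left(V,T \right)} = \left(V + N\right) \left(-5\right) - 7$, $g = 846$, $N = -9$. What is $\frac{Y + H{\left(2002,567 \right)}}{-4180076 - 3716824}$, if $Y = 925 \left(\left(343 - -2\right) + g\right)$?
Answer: $- \frac{363901}{2632300} \approx -0.13824$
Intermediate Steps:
$Y = 1101675$ ($Y = 925 \left(\left(343 - -2\right) + 846\right) = 925 \left(\left(343 + 2\right) + 846\right) = 925 \left(345 + 846\right) = 925 \cdot 1191 = 1101675$)
$H{\left(V,T \right)} = 38 - 5 V$ ($H{\left(V,T \right)} = \left(V - 9\right) \left(-5\right) - 7 = \left(-9 + V\right) \left(-5\right) - 7 = \left(45 - 5 V\right) - 7 = 38 - 5 V$)
$\frac{Y + H{\left(2002,567 \right)}}{-4180076 - 3716824} = \frac{1101675 + \left(38 - 10010\right)}{-4180076 - 3716824} = \frac{1101675 + \left(38 - 10010\right)}{-7896900} = \left(1101675 - 9972\right) \left(- \frac{1}{7896900}\right) = 1091703 \left(- \frac{1}{7896900}\right) = - \frac{363901}{2632300}$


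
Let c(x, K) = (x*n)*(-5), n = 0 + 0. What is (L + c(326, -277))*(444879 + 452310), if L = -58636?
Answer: -52607574204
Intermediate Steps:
n = 0
c(x, K) = 0 (c(x, K) = (x*0)*(-5) = 0*(-5) = 0)
(L + c(326, -277))*(444879 + 452310) = (-58636 + 0)*(444879 + 452310) = -58636*897189 = -52607574204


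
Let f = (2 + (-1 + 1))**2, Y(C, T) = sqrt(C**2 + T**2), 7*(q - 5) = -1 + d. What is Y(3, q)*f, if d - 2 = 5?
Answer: 4*sqrt(2122)/7 ≈ 26.323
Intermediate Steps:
d = 7 (d = 2 + 5 = 7)
q = 41/7 (q = 5 + (-1 + 7)/7 = 5 + (1/7)*6 = 5 + 6/7 = 41/7 ≈ 5.8571)
f = 4 (f = (2 + 0)**2 = 2**2 = 4)
Y(3, q)*f = sqrt(3**2 + (41/7)**2)*4 = sqrt(9 + 1681/49)*4 = sqrt(2122/49)*4 = (sqrt(2122)/7)*4 = 4*sqrt(2122)/7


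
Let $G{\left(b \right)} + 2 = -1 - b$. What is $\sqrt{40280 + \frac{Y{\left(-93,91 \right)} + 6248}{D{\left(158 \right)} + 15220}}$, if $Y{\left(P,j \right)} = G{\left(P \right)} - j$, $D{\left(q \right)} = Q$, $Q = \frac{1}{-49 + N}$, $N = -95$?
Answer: $\frac{2 \sqrt{48371303260216538}}{2191679} \approx 200.7$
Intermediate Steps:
$Q = - \frac{1}{144}$ ($Q = \frac{1}{-49 - 95} = \frac{1}{-144} = - \frac{1}{144} \approx -0.0069444$)
$D{\left(q \right)} = - \frac{1}{144}$
$G{\left(b \right)} = -3 - b$ ($G{\left(b \right)} = -2 - \left(1 + b\right) = -3 - b$)
$Y{\left(P,j \right)} = -3 - P - j$ ($Y{\left(P,j \right)} = \left(-3 - P\right) - j = -3 - P - j$)
$\sqrt{40280 + \frac{Y{\left(-93,91 \right)} + 6248}{D{\left(158 \right)} + 15220}} = \sqrt{40280 + \frac{\left(-3 - -93 - 91\right) + 6248}{- \frac{1}{144} + 15220}} = \sqrt{40280 + \frac{\left(-3 + 93 - 91\right) + 6248}{\frac{2191679}{144}}} = \sqrt{40280 + \left(-1 + 6248\right) \frac{144}{2191679}} = \sqrt{40280 + 6247 \cdot \frac{144}{2191679}} = \sqrt{40280 + \frac{899568}{2191679}} = \sqrt{\frac{88281729688}{2191679}} = \frac{2 \sqrt{48371303260216538}}{2191679}$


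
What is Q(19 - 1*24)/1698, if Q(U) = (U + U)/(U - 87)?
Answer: 5/78108 ≈ 6.4014e-5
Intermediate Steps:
Q(U) = 2*U/(-87 + U) (Q(U) = (2*U)/(-87 + U) = 2*U/(-87 + U))
Q(19 - 1*24)/1698 = (2*(19 - 1*24)/(-87 + (19 - 1*24)))/1698 = (2*(19 - 24)/(-87 + (19 - 24)))*(1/1698) = (2*(-5)/(-87 - 5))*(1/1698) = (2*(-5)/(-92))*(1/1698) = (2*(-5)*(-1/92))*(1/1698) = (5/46)*(1/1698) = 5/78108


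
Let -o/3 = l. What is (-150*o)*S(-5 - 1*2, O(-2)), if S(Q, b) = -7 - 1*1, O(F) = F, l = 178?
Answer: -640800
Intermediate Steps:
S(Q, b) = -8 (S(Q, b) = -7 - 1 = -8)
o = -534 (o = -3*178 = -534)
(-150*o)*S(-5 - 1*2, O(-2)) = -150*(-534)*(-8) = 80100*(-8) = -640800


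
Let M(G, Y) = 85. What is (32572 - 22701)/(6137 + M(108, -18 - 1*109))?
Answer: 9871/6222 ≈ 1.5865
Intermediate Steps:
(32572 - 22701)/(6137 + M(108, -18 - 1*109)) = (32572 - 22701)/(6137 + 85) = 9871/6222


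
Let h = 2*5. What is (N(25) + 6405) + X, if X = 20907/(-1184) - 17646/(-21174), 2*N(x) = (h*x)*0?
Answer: 26691943421/4178336 ≈ 6388.2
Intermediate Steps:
h = 10
N(x) = 0 (N(x) = ((10*x)*0)/2 = (½)*0 = 0)
X = -70298659/4178336 (X = 20907*(-1/1184) - 17646*(-1/21174) = -20907/1184 + 2941/3529 = -70298659/4178336 ≈ -16.825)
(N(25) + 6405) + X = (0 + 6405) - 70298659/4178336 = 6405 - 70298659/4178336 = 26691943421/4178336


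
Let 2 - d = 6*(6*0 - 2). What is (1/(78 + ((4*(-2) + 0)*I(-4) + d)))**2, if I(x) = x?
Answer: 1/15376 ≈ 6.5036e-5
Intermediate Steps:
d = 14 (d = 2 - 6*(6*0 - 2) = 2 - 6*(0 - 2) = 2 - 6*(-2) = 2 - 1*(-12) = 2 + 12 = 14)
(1/(78 + ((4*(-2) + 0)*I(-4) + d)))**2 = (1/(78 + ((4*(-2) + 0)*(-4) + 14)))**2 = (1/(78 + ((-8 + 0)*(-4) + 14)))**2 = (1/(78 + (-8*(-4) + 14)))**2 = (1/(78 + (32 + 14)))**2 = (1/(78 + 46))**2 = (1/124)**2 = 1/15376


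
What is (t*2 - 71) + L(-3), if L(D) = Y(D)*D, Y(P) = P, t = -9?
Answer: -80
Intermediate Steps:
L(D) = D² (L(D) = D*D = D²)
(t*2 - 71) + L(-3) = (-9*2 - 71) + (-3)² = (-18 - 71) + 9 = -89 + 9 = -80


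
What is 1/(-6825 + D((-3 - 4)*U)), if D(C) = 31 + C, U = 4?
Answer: -1/6822 ≈ -0.00014658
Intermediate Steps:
1/(-6825 + D((-3 - 4)*U)) = 1/(-6825 + (31 + (-3 - 4)*4)) = 1/(-6825 + (31 - 7*4)) = 1/(-6825 + (31 - 28)) = 1/(-6825 + 3) = 1/(-6822) = -1/6822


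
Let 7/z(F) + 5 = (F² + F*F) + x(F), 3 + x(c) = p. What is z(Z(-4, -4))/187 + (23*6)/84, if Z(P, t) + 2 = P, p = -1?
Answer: 38723/23562 ≈ 1.6435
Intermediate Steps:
x(c) = -4 (x(c) = -3 - 1 = -4)
Z(P, t) = -2 + P
z(F) = 7/(-9 + 2*F²) (z(F) = 7/(-5 + ((F² + F*F) - 4)) = 7/(-5 + ((F² + F²) - 4)) = 7/(-5 + (2*F² - 4)) = 7/(-5 + (-4 + 2*F²)) = 7/(-9 + 2*F²))
z(Z(-4, -4))/187 + (23*6)/84 = (7/(-9 + 2*(-2 - 4)²))/187 + (23*6)/84 = (7/(-9 + 2*(-6)²))*(1/187) + 138*(1/84) = (7/(-9 + 2*36))*(1/187) + 23/14 = (7/(-9 + 72))*(1/187) + 23/14 = (7/63)*(1/187) + 23/14 = (7*(1/63))*(1/187) + 23/14 = (⅑)*(1/187) + 23/14 = 1/1683 + 23/14 = 38723/23562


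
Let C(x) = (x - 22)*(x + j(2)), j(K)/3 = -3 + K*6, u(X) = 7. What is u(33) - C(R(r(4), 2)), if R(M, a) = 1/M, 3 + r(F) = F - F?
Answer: 5423/9 ≈ 602.56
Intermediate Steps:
r(F) = -3 (r(F) = -3 + (F - F) = -3 + 0 = -3)
j(K) = -9 + 18*K (j(K) = 3*(-3 + K*6) = 3*(-3 + 6*K) = -9 + 18*K)
C(x) = (-22 + x)*(27 + x) (C(x) = (x - 22)*(x + (-9 + 18*2)) = (-22 + x)*(x + (-9 + 36)) = (-22 + x)*(x + 27) = (-22 + x)*(27 + x))
u(33) - C(R(r(4), 2)) = 7 - (-594 + (1/(-3))² + 5/(-3)) = 7 - (-594 + (-⅓)² + 5*(-⅓)) = 7 - (-594 + ⅑ - 5/3) = 7 - 1*(-5360/9) = 7 + 5360/9 = 5423/9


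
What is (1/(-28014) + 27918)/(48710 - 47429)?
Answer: 782094851/35885934 ≈ 21.794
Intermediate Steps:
(1/(-28014) + 27918)/(48710 - 47429) = (-1/28014 + 27918)/1281 = (782094851/28014)*(1/1281) = 782094851/35885934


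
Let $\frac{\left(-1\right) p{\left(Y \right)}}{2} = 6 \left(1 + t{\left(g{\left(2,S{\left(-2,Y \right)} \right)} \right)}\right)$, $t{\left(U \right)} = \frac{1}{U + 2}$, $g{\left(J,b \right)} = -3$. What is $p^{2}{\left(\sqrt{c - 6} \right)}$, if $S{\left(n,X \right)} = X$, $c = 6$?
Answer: $0$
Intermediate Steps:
$t{\left(U \right)} = \frac{1}{2 + U}$
$p{\left(Y \right)} = 0$ ($p{\left(Y \right)} = - 2 \cdot 6 \left(1 + \frac{1}{2 - 3}\right) = - 2 \cdot 6 \left(1 + \frac{1}{-1}\right) = - 2 \cdot 6 \left(1 - 1\right) = - 2 \cdot 6 \cdot 0 = \left(-2\right) 0 = 0$)
$p^{2}{\left(\sqrt{c - 6} \right)} = 0^{2} = 0$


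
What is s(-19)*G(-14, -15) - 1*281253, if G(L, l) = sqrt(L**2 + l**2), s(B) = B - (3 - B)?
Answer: -281253 - 41*sqrt(421) ≈ -2.8209e+5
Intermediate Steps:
s(B) = -3 + 2*B (s(B) = B + (-3 + B) = -3 + 2*B)
s(-19)*G(-14, -15) - 1*281253 = (-3 + 2*(-19))*sqrt((-14)**2 + (-15)**2) - 1*281253 = (-3 - 38)*sqrt(196 + 225) - 281253 = -41*sqrt(421) - 281253 = -281253 - 41*sqrt(421)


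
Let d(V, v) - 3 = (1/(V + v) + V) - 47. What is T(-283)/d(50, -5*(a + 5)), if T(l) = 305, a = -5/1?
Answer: 15250/301 ≈ 50.664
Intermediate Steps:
a = -5 (a = -5*1 = -5)
d(V, v) = -44 + V + 1/(V + v) (d(V, v) = 3 + ((1/(V + v) + V) - 47) = 3 + ((V + 1/(V + v)) - 47) = 3 + (-47 + V + 1/(V + v)) = -44 + V + 1/(V + v))
T(-283)/d(50, -5*(a + 5)) = 305/(((1 + 50² - 44*50 - (-220)*(-5 + 5) + 50*(-5*(-5 + 5)))/(50 - 5*(-5 + 5)))) = 305/(((1 + 2500 - 2200 - (-220)*0 + 50*(-5*0))/(50 - 5*0))) = 305/(((1 + 2500 - 2200 - 44*0 + 50*0)/(50 + 0))) = 305/(((1 + 2500 - 2200 + 0 + 0)/50)) = 305/(((1/50)*301)) = 305/(301/50) = 305*(50/301) = 15250/301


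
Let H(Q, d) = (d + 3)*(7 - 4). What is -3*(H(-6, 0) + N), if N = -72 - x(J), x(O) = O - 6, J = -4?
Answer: 159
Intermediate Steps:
x(O) = -6 + O
H(Q, d) = 9 + 3*d (H(Q, d) = (3 + d)*3 = 9 + 3*d)
N = -62 (N = -72 - (-6 - 4) = -72 - 1*(-10) = -72 + 10 = -62)
-3*(H(-6, 0) + N) = -3*((9 + 3*0) - 62) = -3*((9 + 0) - 62) = -3*(9 - 62) = -3*(-53) = 159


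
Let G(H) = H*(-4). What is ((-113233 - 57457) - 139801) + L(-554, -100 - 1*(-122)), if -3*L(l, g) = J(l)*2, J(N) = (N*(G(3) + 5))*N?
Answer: 3365351/3 ≈ 1.1218e+6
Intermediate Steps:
G(H) = -4*H
J(N) = -7*N**2 (J(N) = (N*(-4*3 + 5))*N = (N*(-12 + 5))*N = (N*(-7))*N = (-7*N)*N = -7*N**2)
L(l, g) = 14*l**2/3 (L(l, g) = -(-7*l**2)*2/3 = -(-14)*l**2/3 = 14*l**2/3)
((-113233 - 57457) - 139801) + L(-554, -100 - 1*(-122)) = ((-113233 - 57457) - 139801) + (14/3)*(-554)**2 = (-170690 - 139801) + (14/3)*306916 = -310491 + 4296824/3 = 3365351/3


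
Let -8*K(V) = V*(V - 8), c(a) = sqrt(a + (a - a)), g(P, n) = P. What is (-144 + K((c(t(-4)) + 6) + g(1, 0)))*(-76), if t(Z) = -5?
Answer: 10830 + 57*I*sqrt(5) ≈ 10830.0 + 127.46*I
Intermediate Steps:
c(a) = sqrt(a) (c(a) = sqrt(a + 0) = sqrt(a))
K(V) = -V*(-8 + V)/8 (K(V) = -V*(V - 8)/8 = -V*(-8 + V)/8)
(-144 + K((c(t(-4)) + 6) + g(1, 0)))*(-76) = (-144 + ((sqrt(-5) + 6) + 1)*(8 - ((sqrt(-5) + 6) + 1))/8)*(-76) = (-144 + ((I*sqrt(5) + 6) + 1)*(8 - ((I*sqrt(5) + 6) + 1))/8)*(-76) = (-144 + ((6 + I*sqrt(5)) + 1)*(8 - ((6 + I*sqrt(5)) + 1))/8)*(-76) = (-144 + (7 + I*sqrt(5))*(8 - (7 + I*sqrt(5)))/8)*(-76) = (-144 + (7 + I*sqrt(5))*(8 + (-7 - I*sqrt(5)))/8)*(-76) = (-144 + (7 + I*sqrt(5))*(1 - I*sqrt(5))/8)*(-76) = (-144 + (1 - I*sqrt(5))*(7 + I*sqrt(5))/8)*(-76) = 10944 - 19*(1 - I*sqrt(5))*(7 + I*sqrt(5))/2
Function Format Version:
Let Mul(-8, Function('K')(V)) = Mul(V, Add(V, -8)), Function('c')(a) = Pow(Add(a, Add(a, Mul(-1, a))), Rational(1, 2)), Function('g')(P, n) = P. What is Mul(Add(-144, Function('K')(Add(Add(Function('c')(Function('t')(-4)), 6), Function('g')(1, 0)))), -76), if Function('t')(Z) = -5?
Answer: Add(10830, Mul(57, I, Pow(5, Rational(1, 2)))) ≈ Add(10830., Mul(127.46, I))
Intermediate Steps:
Function('c')(a) = Pow(a, Rational(1, 2)) (Function('c')(a) = Pow(Add(a, 0), Rational(1, 2)) = Pow(a, Rational(1, 2)))
Function('K')(V) = Mul(Rational(-1, 8), V, Add(-8, V)) (Function('K')(V) = Mul(Rational(-1, 8), Mul(V, Add(V, -8))) = Mul(Rational(-1, 8), Mul(V, Add(-8, V))) = Mul(Rational(-1, 8), V, Add(-8, V)))
Mul(Add(-144, Function('K')(Add(Add(Function('c')(Function('t')(-4)), 6), Function('g')(1, 0)))), -76) = Mul(Add(-144, Mul(Rational(1, 8), Add(Add(Pow(-5, Rational(1, 2)), 6), 1), Add(8, Mul(-1, Add(Add(Pow(-5, Rational(1, 2)), 6), 1))))), -76) = Mul(Add(-144, Mul(Rational(1, 8), Add(Add(Mul(I, Pow(5, Rational(1, 2))), 6), 1), Add(8, Mul(-1, Add(Add(Mul(I, Pow(5, Rational(1, 2))), 6), 1))))), -76) = Mul(Add(-144, Mul(Rational(1, 8), Add(Add(6, Mul(I, Pow(5, Rational(1, 2)))), 1), Add(8, Mul(-1, Add(Add(6, Mul(I, Pow(5, Rational(1, 2)))), 1))))), -76) = Mul(Add(-144, Mul(Rational(1, 8), Add(7, Mul(I, Pow(5, Rational(1, 2)))), Add(8, Mul(-1, Add(7, Mul(I, Pow(5, Rational(1, 2)))))))), -76) = Mul(Add(-144, Mul(Rational(1, 8), Add(7, Mul(I, Pow(5, Rational(1, 2)))), Add(8, Add(-7, Mul(-1, I, Pow(5, Rational(1, 2))))))), -76) = Mul(Add(-144, Mul(Rational(1, 8), Add(7, Mul(I, Pow(5, Rational(1, 2)))), Add(1, Mul(-1, I, Pow(5, Rational(1, 2)))))), -76) = Mul(Add(-144, Mul(Rational(1, 8), Add(1, Mul(-1, I, Pow(5, Rational(1, 2)))), Add(7, Mul(I, Pow(5, Rational(1, 2)))))), -76) = Add(10944, Mul(Rational(-19, 2), Add(1, Mul(-1, I, Pow(5, Rational(1, 2)))), Add(7, Mul(I, Pow(5, Rational(1, 2))))))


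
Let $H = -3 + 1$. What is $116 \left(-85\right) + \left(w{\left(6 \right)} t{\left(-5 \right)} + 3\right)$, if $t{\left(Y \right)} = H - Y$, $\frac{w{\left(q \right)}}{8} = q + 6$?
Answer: $-9569$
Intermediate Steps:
$w{\left(q \right)} = 48 + 8 q$ ($w{\left(q \right)} = 8 \left(q + 6\right) = 8 \left(6 + q\right) = 48 + 8 q$)
$H = -2$
$t{\left(Y \right)} = -2 - Y$
$116 \left(-85\right) + \left(w{\left(6 \right)} t{\left(-5 \right)} + 3\right) = 116 \left(-85\right) + \left(\left(48 + 8 \cdot 6\right) \left(-2 - -5\right) + 3\right) = -9860 + \left(\left(48 + 48\right) \left(-2 + 5\right) + 3\right) = -9860 + \left(96 \cdot 3 + 3\right) = -9860 + \left(288 + 3\right) = -9860 + 291 = -9569$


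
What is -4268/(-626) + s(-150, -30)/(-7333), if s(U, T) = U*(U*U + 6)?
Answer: 1072305322/2295229 ≈ 467.19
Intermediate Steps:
s(U, T) = U*(6 + U²) (s(U, T) = U*(U² + 6) = U*(6 + U²))
-4268/(-626) + s(-150, -30)/(-7333) = -4268/(-626) - 150*(6 + (-150)²)/(-7333) = -4268*(-1/626) - 150*(6 + 22500)*(-1/7333) = 2134/313 - 150*22506*(-1/7333) = 2134/313 - 3375900*(-1/7333) = 2134/313 + 3375900/7333 = 1072305322/2295229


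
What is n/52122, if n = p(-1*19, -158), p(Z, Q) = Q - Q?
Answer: 0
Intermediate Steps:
p(Z, Q) = 0
n = 0
n/52122 = 0/52122 = 0*(1/52122) = 0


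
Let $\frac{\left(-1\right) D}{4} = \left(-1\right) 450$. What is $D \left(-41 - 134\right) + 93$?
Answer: $-314907$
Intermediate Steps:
$D = 1800$ ($D = - 4 \left(\left(-1\right) 450\right) = \left(-4\right) \left(-450\right) = 1800$)
$D \left(-41 - 134\right) + 93 = 1800 \left(-41 - 134\right) + 93 = 1800 \left(-175\right) + 93 = -315000 + 93 = -314907$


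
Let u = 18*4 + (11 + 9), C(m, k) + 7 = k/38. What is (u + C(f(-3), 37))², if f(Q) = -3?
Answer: 10673289/1444 ≈ 7391.5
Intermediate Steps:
C(m, k) = -7 + k/38
u = 92 (u = 72 + 20 = 92)
(u + C(f(-3), 37))² = (92 + (-7 + (1/38)*37))² = (92 + (-7 + 37/38))² = (92 - 229/38)² = (3267/38)² = 10673289/1444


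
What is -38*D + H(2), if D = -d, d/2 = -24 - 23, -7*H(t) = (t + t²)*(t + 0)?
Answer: -25016/7 ≈ -3573.7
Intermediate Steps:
H(t) = -t*(t + t²)/7 (H(t) = -(t + t²)*(t + 0)/7 = -(t + t²)*t/7 = -t*(t + t²)/7)
d = -94 (d = 2*(-24 - 23) = 2*(-47) = -94)
D = 94 (D = -1*(-94) = 94)
-38*D + H(2) = -38*94 + (⅐)*2²*(-1 - 1*2) = -3572 + (⅐)*4*(-1 - 2) = -3572 + (⅐)*4*(-3) = -3572 - 12/7 = -25016/7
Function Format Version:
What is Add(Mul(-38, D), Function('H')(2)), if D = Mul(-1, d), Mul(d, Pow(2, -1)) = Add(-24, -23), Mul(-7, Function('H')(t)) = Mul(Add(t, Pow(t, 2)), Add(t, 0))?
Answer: Rational(-25016, 7) ≈ -3573.7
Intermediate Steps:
Function('H')(t) = Mul(Rational(-1, 7), t, Add(t, Pow(t, 2))) (Function('H')(t) = Mul(Rational(-1, 7), Mul(Add(t, Pow(t, 2)), Add(t, 0))) = Mul(Rational(-1, 7), Mul(Add(t, Pow(t, 2)), t)) = Mul(Rational(-1, 7), Mul(t, Add(t, Pow(t, 2)))) = Mul(Rational(-1, 7), t, Add(t, Pow(t, 2))))
d = -94 (d = Mul(2, Add(-24, -23)) = Mul(2, -47) = -94)
D = 94 (D = Mul(-1, -94) = 94)
Add(Mul(-38, D), Function('H')(2)) = Add(Mul(-38, 94), Mul(Rational(1, 7), Pow(2, 2), Add(-1, Mul(-1, 2)))) = Add(-3572, Mul(Rational(1, 7), 4, Add(-1, -2))) = Add(-3572, Mul(Rational(1, 7), 4, -3)) = Add(-3572, Rational(-12, 7)) = Rational(-25016, 7)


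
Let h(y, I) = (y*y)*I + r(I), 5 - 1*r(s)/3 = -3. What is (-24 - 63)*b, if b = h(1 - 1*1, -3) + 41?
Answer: -5655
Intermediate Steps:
r(s) = 24 (r(s) = 15 - 3*(-3) = 15 + 9 = 24)
h(y, I) = 24 + I*y² (h(y, I) = (y*y)*I + 24 = y²*I + 24 = I*y² + 24 = 24 + I*y²)
b = 65 (b = (24 - 3*(1 - 1*1)²) + 41 = (24 - 3*(1 - 1)²) + 41 = (24 - 3*0²) + 41 = (24 - 3*0) + 41 = (24 + 0) + 41 = 24 + 41 = 65)
(-24 - 63)*b = (-24 - 63)*65 = -87*65 = -5655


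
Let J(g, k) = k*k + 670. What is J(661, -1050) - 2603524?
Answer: -1500354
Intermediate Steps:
J(g, k) = 670 + k² (J(g, k) = k² + 670 = 670 + k²)
J(661, -1050) - 2603524 = (670 + (-1050)²) - 2603524 = (670 + 1102500) - 2603524 = 1103170 - 2603524 = -1500354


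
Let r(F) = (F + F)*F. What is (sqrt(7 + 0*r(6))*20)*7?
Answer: 140*sqrt(7) ≈ 370.41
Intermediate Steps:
r(F) = 2*F**2 (r(F) = (2*F)*F = 2*F**2)
(sqrt(7 + 0*r(6))*20)*7 = (sqrt(7 + 0*(2*6**2))*20)*7 = (sqrt(7 + 0*(2*36))*20)*7 = (sqrt(7 + 0*72)*20)*7 = (sqrt(7 + 0)*20)*7 = (sqrt(7)*20)*7 = (20*sqrt(7))*7 = 140*sqrt(7)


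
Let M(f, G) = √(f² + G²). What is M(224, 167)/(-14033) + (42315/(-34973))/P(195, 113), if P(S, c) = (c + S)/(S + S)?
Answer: -1178775/769406 - √78065/14033 ≈ -1.5520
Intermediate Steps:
M(f, G) = √(G² + f²)
P(S, c) = (S + c)/(2*S) (P(S, c) = (S + c)/((2*S)) = (S + c)*(1/(2*S)) = (S + c)/(2*S))
M(224, 167)/(-14033) + (42315/(-34973))/P(195, 113) = √(167² + 224²)/(-14033) + (42315/(-34973))/(((½)*(195 + 113)/195)) = √(27889 + 50176)*(-1/14033) + (42315*(-1/34973))/(((½)*(1/195)*308)) = √78065*(-1/14033) - 42315/(34973*154/195) = -√78065/14033 - 42315/34973*195/154 = -√78065/14033 - 1178775/769406 = -1178775/769406 - √78065/14033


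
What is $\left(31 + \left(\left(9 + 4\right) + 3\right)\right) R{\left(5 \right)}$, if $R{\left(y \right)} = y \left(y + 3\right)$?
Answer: $1880$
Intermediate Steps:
$R{\left(y \right)} = y \left(3 + y\right)$
$\left(31 + \left(\left(9 + 4\right) + 3\right)\right) R{\left(5 \right)} = \left(31 + \left(\left(9 + 4\right) + 3\right)\right) 5 \left(3 + 5\right) = \left(31 + \left(13 + 3\right)\right) 5 \cdot 8 = \left(31 + 16\right) 40 = 47 \cdot 40 = 1880$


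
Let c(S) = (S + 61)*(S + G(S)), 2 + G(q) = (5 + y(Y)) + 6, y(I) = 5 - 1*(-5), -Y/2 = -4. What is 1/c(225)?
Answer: 1/69784 ≈ 1.4330e-5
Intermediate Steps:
Y = 8 (Y = -2*(-4) = 8)
y(I) = 10 (y(I) = 5 + 5 = 10)
G(q) = 19 (G(q) = -2 + ((5 + 10) + 6) = -2 + (15 + 6) = -2 + 21 = 19)
c(S) = (19 + S)*(61 + S) (c(S) = (S + 61)*(S + 19) = (61 + S)*(19 + S) = (19 + S)*(61 + S))
1/c(225) = 1/(1159 + 225**2 + 80*225) = 1/(1159 + 50625 + 18000) = 1/69784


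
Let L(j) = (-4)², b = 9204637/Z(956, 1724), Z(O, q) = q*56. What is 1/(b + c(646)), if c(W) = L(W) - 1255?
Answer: -96544/110413379 ≈ -0.00087439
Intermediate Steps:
Z(O, q) = 56*q
b = 9204637/96544 (b = 9204637/((56*1724)) = 9204637/96544 ≈ 95.341)
L(j) = 16
c(W) = -1239 (c(W) = 16 - 1255 = -1239)
1/(b + c(646)) = 1/(9204637/96544 - 1239) = 1/(-110413379/96544) = -96544/110413379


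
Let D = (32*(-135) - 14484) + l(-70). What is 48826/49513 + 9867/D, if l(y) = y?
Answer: 432997153/934508362 ≈ 0.46334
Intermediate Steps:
D = -18874 (D = (32*(-135) - 14484) - 70 = (-4320 - 14484) - 70 = -18804 - 70 = -18874)
48826/49513 + 9867/D = 48826/49513 + 9867/(-18874) = 48826*(1/49513) + 9867*(-1/18874) = 48826/49513 - 9867/18874 = 432997153/934508362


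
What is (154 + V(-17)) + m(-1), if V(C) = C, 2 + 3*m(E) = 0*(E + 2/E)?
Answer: 409/3 ≈ 136.33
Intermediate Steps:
m(E) = -⅔ (m(E) = -⅔ + (0*(E + 2/E))/3 = -⅔ + (⅓)*0 = -⅔ + 0 = -⅔)
(154 + V(-17)) + m(-1) = (154 - 17) - ⅔ = 137 - ⅔ = 409/3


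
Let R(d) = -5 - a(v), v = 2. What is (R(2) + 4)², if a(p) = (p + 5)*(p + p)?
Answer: 841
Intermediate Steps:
a(p) = 2*p*(5 + p) (a(p) = (5 + p)*(2*p) = 2*p*(5 + p))
R(d) = -33 (R(d) = -5 - 2*2*(5 + 2) = -5 - 2*2*7 = -5 - 1*28 = -5 - 28 = -33)
(R(2) + 4)² = (-33 + 4)² = (-29)² = 841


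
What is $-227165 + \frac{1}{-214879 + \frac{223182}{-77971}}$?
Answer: $- \frac{3806048189293986}{16754553691} \approx -2.2717 \cdot 10^{5}$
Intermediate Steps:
$-227165 + \frac{1}{-214879 + \frac{223182}{-77971}} = -227165 + \frac{1}{-214879 + 223182 \left(- \frac{1}{77971}\right)} = -227165 + \frac{1}{-214879 - \frac{223182}{77971}} = -227165 + \frac{1}{- \frac{16754553691}{77971}} = -227165 - \frac{77971}{16754553691} = - \frac{3806048189293986}{16754553691}$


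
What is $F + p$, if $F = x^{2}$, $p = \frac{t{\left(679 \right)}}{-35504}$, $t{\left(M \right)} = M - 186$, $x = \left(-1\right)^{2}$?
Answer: $\frac{35011}{35504} \approx 0.98611$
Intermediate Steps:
$x = 1$
$t{\left(M \right)} = -186 + M$
$p = - \frac{493}{35504}$ ($p = \frac{-186 + 679}{-35504} = 493 \left(- \frac{1}{35504}\right) = - \frac{493}{35504} \approx -0.013886$)
$F = 1$ ($F = 1^{2} = 1$)
$F + p = 1 - \frac{493}{35504} = \frac{35011}{35504}$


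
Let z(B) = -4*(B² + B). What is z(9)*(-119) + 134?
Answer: 42974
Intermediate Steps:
z(B) = -4*B - 4*B² (z(B) = -4*(B + B²) = -4*B - 4*B²)
z(9)*(-119) + 134 = -4*9*(1 + 9)*(-119) + 134 = -4*9*10*(-119) + 134 = -360*(-119) + 134 = 42840 + 134 = 42974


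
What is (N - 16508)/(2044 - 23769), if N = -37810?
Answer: 4938/1975 ≈ 2.5003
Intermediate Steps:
(N - 16508)/(2044 - 23769) = (-37810 - 16508)/(2044 - 23769) = -54318/(-21725) = -54318*(-1/21725) = 4938/1975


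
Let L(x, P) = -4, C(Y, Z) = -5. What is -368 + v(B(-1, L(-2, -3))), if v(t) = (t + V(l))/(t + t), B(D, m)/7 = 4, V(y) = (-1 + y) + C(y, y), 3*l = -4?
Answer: -30881/84 ≈ -367.63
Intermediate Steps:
l = -4/3 (l = (⅓)*(-4) = -4/3 ≈ -1.3333)
V(y) = -6 + y (V(y) = (-1 + y) - 5 = -6 + y)
B(D, m) = 28 (B(D, m) = 7*4 = 28)
v(t) = (-22/3 + t)/(2*t) (v(t) = (t + (-6 - 4/3))/(t + t) = (t - 22/3)/((2*t)) = (-22/3 + t)*(1/(2*t)) = (-22/3 + t)/(2*t))
-368 + v(B(-1, L(-2, -3))) = -368 + (⅙)*(-22 + 3*28)/28 = -368 + (⅙)*(1/28)*(-22 + 84) = -368 + (⅙)*(1/28)*62 = -368 + 31/84 = -30881/84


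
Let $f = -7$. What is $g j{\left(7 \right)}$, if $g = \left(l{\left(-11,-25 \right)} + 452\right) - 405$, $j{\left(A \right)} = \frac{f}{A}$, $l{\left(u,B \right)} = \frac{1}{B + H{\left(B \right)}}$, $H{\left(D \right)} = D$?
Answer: $- \frac{2349}{50} \approx -46.98$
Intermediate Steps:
$l{\left(u,B \right)} = \frac{1}{2 B}$ ($l{\left(u,B \right)} = \frac{1}{B + B} = \frac{1}{2 B}$)
$j{\left(A \right)} = - \frac{7}{A}$
$g = \frac{2349}{50}$ ($g = \left(\frac{1}{2 \left(-25\right)} + 452\right) - 405 = \left(\frac{1}{2} \left(- \frac{1}{25}\right) + 452\right) - 405 = \left(- \frac{1}{50} + 452\right) - 405 = \frac{22599}{50} - 405 = \frac{2349}{50} \approx 46.98$)
$g j{\left(7 \right)} = \frac{2349 \left(- \frac{7}{7}\right)}{50} = \frac{2349 \left(\left(-7\right) \frac{1}{7}\right)}{50} = \frac{2349}{50} \left(-1\right) = - \frac{2349}{50}$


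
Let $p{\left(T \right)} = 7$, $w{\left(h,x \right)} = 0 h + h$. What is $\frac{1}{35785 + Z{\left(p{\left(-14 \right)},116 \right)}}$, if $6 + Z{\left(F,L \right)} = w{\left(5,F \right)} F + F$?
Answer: $\frac{1}{35821} \approx 2.7917 \cdot 10^{-5}$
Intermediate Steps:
$w{\left(h,x \right)} = h$ ($w{\left(h,x \right)} = 0 + h = h$)
$Z{\left(F,L \right)} = -6 + 6 F$ ($Z{\left(F,L \right)} = -6 + \left(5 F + F\right) = -6 + 6 F$)
$\frac{1}{35785 + Z{\left(p{\left(-14 \right)},116 \right)}} = \frac{1}{35785 + \left(-6 + 6 \cdot 7\right)} = \frac{1}{35785 + \left(-6 + 42\right)} = \frac{1}{35785 + 36} = \frac{1}{35821}$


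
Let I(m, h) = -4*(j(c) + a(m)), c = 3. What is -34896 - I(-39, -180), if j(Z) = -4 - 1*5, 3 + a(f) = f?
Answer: -35100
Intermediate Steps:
a(f) = -3 + f
j(Z) = -9 (j(Z) = -4 - 5 = -9)
I(m, h) = 48 - 4*m (I(m, h) = -4*(-9 + (-3 + m)) = -4*(-12 + m) = 48 - 4*m)
-34896 - I(-39, -180) = -34896 - (48 - 4*(-39)) = -34896 - (48 + 156) = -34896 - 1*204 = -34896 - 204 = -35100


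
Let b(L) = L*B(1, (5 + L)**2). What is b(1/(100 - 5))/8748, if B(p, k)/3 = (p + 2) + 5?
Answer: 2/69255 ≈ 2.8879e-5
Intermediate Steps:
B(p, k) = 21 + 3*p (B(p, k) = 3*((p + 2) + 5) = 3*((2 + p) + 5) = 3*(7 + p) = 21 + 3*p)
b(L) = 24*L (b(L) = L*(21 + 3*1) = L*(21 + 3) = L*24 = 24*L)
b(1/(100 - 5))/8748 = (24/(100 - 5))/8748 = (24/95)*(1/8748) = 2/69255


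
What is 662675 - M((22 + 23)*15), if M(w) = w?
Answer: 662000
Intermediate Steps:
662675 - M((22 + 23)*15) = 662675 - (22 + 23)*15 = 662675 - 45*15 = 662675 - 1*675 = 662675 - 675 = 662000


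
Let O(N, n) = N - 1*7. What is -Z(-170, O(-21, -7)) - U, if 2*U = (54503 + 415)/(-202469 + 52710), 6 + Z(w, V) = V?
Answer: 5119265/149759 ≈ 34.183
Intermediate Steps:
O(N, n) = -7 + N (O(N, n) = N - 7 = -7 + N)
Z(w, V) = -6 + V
U = -27459/149759 (U = ((54503 + 415)/(-202469 + 52710))/2 = (54918/(-149759))/2 = (54918*(-1/149759))/2 = (1/2)*(-54918/149759) = -27459/149759 ≈ -0.18335)
-Z(-170, O(-21, -7)) - U = -(-6 + (-7 - 21)) - 1*(-27459/149759) = -(-6 - 28) + 27459/149759 = -1*(-34) + 27459/149759 = 34 + 27459/149759 = 5119265/149759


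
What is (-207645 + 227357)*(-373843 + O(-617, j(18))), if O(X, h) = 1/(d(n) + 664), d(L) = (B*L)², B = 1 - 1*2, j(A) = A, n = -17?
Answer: -7022841115136/953 ≈ -7.3692e+9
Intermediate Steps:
B = -1 (B = 1 - 2 = -1)
d(L) = L² (d(L) = (-L)² = L²)
O(X, h) = 1/953 (O(X, h) = 1/((-17)² + 664) = 1/(289 + 664) = 1/953)
(-207645 + 227357)*(-373843 + O(-617, j(18))) = (-207645 + 227357)*(-373843 + 1/953) = 19712*(-356272378/953) = -7022841115136/953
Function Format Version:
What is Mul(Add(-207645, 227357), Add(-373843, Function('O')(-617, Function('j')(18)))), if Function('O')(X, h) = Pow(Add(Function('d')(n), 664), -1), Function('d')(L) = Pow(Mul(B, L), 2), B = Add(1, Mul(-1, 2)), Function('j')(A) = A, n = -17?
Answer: Rational(-7022841115136, 953) ≈ -7.3692e+9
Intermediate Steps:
B = -1 (B = Add(1, -2) = -1)
Function('d')(L) = Pow(L, 2) (Function('d')(L) = Pow(Mul(-1, L), 2) = Pow(L, 2))
Function('O')(X, h) = Rational(1, 953) (Function('O')(X, h) = Pow(Add(Pow(-17, 2), 664), -1) = Pow(Add(289, 664), -1) = Pow(953, -1) = Rational(1, 953))
Mul(Add(-207645, 227357), Add(-373843, Function('O')(-617, Function('j')(18)))) = Mul(Add(-207645, 227357), Add(-373843, Rational(1, 953))) = Mul(19712, Rational(-356272378, 953)) = Rational(-7022841115136, 953)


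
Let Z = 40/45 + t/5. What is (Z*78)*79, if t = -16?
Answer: -213616/15 ≈ -14241.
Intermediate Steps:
Z = -104/45 (Z = 40/45 - 16/5 = 40*(1/45) - 16*⅕ = 8/9 - 16/5 = -104/45 ≈ -2.3111)
(Z*78)*79 = -104/45*78*79 = -2704/15*79 = -213616/15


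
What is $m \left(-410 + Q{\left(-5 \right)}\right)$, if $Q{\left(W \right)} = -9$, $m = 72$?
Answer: $-30168$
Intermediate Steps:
$m \left(-410 + Q{\left(-5 \right)}\right) = 72 \left(-410 - 9\right) = 72 \left(-419\right) = -30168$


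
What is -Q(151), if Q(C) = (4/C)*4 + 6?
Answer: -922/151 ≈ -6.1060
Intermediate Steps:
Q(C) = 6 + 16/C (Q(C) = 16/C + 6 = 6 + 16/C)
-Q(151) = -(6 + 16/151) = -1*922/151 = -922/151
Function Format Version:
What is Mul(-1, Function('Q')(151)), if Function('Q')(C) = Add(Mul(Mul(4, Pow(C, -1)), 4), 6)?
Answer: Rational(-922, 151) ≈ -6.1060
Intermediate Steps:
Function('Q')(C) = Add(6, Mul(16, Pow(C, -1))) (Function('Q')(C) = Add(Mul(16, Pow(C, -1)), 6) = Add(6, Mul(16, Pow(C, -1))))
Mul(-1, Function('Q')(151)) = Mul(-1, Add(6, Mul(16, Pow(151, -1)))) = Mul(-1, Add(6, Mul(16, Rational(1, 151)))) = Mul(-1, Add(6, Rational(16, 151))) = Mul(-1, Rational(922, 151)) = Rational(-922, 151)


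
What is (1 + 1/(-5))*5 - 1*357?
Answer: -353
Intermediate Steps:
(1 + 1/(-5))*5 - 1*357 = (1 - ⅕)*5 - 357 = (⅘)*5 - 357 = 4 - 357 = -353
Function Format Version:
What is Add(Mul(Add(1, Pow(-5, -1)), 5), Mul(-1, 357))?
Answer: -353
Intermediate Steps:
Add(Mul(Add(1, Pow(-5, -1)), 5), Mul(-1, 357)) = Add(Mul(Add(1, Rational(-1, 5)), 5), -357) = Add(Mul(Rational(4, 5), 5), -357) = Add(4, -357) = -353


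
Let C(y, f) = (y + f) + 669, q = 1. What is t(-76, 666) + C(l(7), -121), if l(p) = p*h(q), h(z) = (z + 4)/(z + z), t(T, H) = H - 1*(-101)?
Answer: 2665/2 ≈ 1332.5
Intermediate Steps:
t(T, H) = 101 + H (t(T, H) = H + 101 = 101 + H)
h(z) = (4 + z)/(2*z) (h(z) = (4 + z)/((2*z)) = (4 + z)*(1/(2*z)) = (4 + z)/(2*z))
l(p) = 5*p/2 (l(p) = p*((1/2)*(4 + 1)/1) = p*((1/2)*1*5) = p*(5/2) = 5*p/2)
C(y, f) = 669 + f + y (C(y, f) = (f + y) + 669 = 669 + f + y)
t(-76, 666) + C(l(7), -121) = (101 + 666) + (669 - 121 + (5/2)*7) = 767 + (669 - 121 + 35/2) = 767 + 1131/2 = 2665/2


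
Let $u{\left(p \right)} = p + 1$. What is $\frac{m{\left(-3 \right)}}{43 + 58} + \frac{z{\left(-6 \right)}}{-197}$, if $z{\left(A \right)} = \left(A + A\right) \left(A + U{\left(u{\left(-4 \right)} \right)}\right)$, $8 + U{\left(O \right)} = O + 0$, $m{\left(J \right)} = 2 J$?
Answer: $- \frac{21786}{19897} \approx -1.0949$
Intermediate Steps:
$u{\left(p \right)} = 1 + p$
$U{\left(O \right)} = -8 + O$ ($U{\left(O \right)} = -8 + \left(O + 0\right) = -8 + O$)
$z{\left(A \right)} = 2 A \left(-11 + A\right)$ ($z{\left(A \right)} = \left(A + A\right) \left(A + \left(-8 + \left(1 - 4\right)\right)\right) = 2 A \left(A - 11\right) = 2 A \left(-11 + A\right)$)
$\frac{m{\left(-3 \right)}}{43 + 58} + \frac{z{\left(-6 \right)}}{-197} = \frac{2 \left(-3\right)}{43 + 58} + \frac{2 \left(-6\right) \left(-11 - 6\right)}{-197} = - \frac{6}{101} + 2 \left(-6\right) \left(-17\right) \left(- \frac{1}{197}\right) = \left(-6\right) \frac{1}{101} + 204 \left(- \frac{1}{197}\right) = - \frac{6}{101} - \frac{204}{197} = - \frac{21786}{19897}$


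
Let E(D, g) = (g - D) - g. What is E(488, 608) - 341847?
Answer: -342335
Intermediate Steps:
E(D, g) = -D
E(488, 608) - 341847 = -1*488 - 341847 = -488 - 341847 = -342335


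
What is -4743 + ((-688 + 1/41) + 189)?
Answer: -214921/41 ≈ -5242.0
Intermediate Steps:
-4743 + ((-688 + 1/41) + 189) = -4743 + (-28207/41 + 189) = -4743 - 20458/41 = -214921/41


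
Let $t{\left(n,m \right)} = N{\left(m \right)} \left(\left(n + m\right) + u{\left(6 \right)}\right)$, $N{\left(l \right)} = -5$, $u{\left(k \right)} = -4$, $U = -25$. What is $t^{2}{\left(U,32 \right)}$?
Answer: $225$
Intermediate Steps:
$t{\left(n,m \right)} = 20 - 5 m - 5 n$ ($t{\left(n,m \right)} = - 5 \left(\left(n + m\right) - 4\right) = - 5 \left(\left(m + n\right) - 4\right) = - 5 \left(-4 + m + n\right) = 20 - 5 m - 5 n$)
$t^{2}{\left(U,32 \right)} = \left(20 - 160 - -125\right)^{2} = \left(20 - 160 + 125\right)^{2} = \left(-15\right)^{2} = 225$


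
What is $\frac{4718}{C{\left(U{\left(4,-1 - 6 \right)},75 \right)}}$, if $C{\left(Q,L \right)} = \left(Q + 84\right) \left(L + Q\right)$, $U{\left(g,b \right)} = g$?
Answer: $\frac{2359}{3476} \approx 0.67865$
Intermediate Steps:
$C{\left(Q,L \right)} = \left(84 + Q\right) \left(L + Q\right)$
$\frac{4718}{C{\left(U{\left(4,-1 - 6 \right)},75 \right)}} = \frac{4718}{4^{2} + 84 \cdot 75 + 84 \cdot 4 + 75 \cdot 4} = \frac{4718}{16 + 6300 + 336 + 300} = \frac{4718}{6952} = 4718 \cdot \frac{1}{6952} = \frac{2359}{3476}$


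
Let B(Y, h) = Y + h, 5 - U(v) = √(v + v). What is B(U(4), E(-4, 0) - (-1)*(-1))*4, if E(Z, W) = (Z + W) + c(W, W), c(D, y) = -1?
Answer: -4 - 8*√2 ≈ -15.314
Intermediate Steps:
E(Z, W) = -1 + W + Z (E(Z, W) = (Z + W) - 1 = (W + Z) - 1 = -1 + W + Z)
U(v) = 5 - √2*√v (U(v) = 5 - √(v + v) = 5 - √(2*v) = 5 - √2*√v)
B(U(4), E(-4, 0) - (-1)*(-1))*4 = ((5 - √2*√4) + ((-1 + 0 - 4) - (-1)*(-1)))*4 = ((5 - 1*√2*2) + (-5 - 1*1))*4 = ((5 - 2*√2) + (-5 - 1))*4 = ((5 - 2*√2) - 6)*4 = (-1 - 2*√2)*4 = -4 - 8*√2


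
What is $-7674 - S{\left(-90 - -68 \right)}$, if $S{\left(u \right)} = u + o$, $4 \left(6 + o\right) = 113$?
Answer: $- \frac{30697}{4} \approx -7674.3$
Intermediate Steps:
$o = \frac{89}{4}$ ($o = -6 + \frac{1}{4} \cdot 113 = -6 + \frac{113}{4} = \frac{89}{4} \approx 22.25$)
$S{\left(u \right)} = \frac{89}{4} + u$ ($S{\left(u \right)} = u + \frac{89}{4} = \frac{89}{4} + u$)
$-7674 - S{\left(-90 - -68 \right)} = -7674 - \left(\frac{89}{4} - 22\right) = -7674 - \frac{1}{4} = - \frac{30697}{4}$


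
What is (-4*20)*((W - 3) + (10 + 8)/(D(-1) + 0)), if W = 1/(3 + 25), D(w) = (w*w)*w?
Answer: 11740/7 ≈ 1677.1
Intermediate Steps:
D(w) = w**3 (D(w) = w**2*w = w**3)
W = 1/28 ≈ 0.035714
(-4*20)*((W - 3) + (10 + 8)/(D(-1) + 0)) = (-4*20)*((1/28 - 3) + (10 + 8)/((-1)**3 + 0)) = -80*(-83/28 + 18/(-1 + 0)) = -80*(-83/28 + 18/(-1)) = -80*(-83/28 + 18*(-1)) = -80*(-83/28 - 18) = -80*(-587/28) = 11740/7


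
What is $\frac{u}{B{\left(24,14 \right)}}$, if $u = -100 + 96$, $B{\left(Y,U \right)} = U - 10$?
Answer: $-1$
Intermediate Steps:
$B{\left(Y,U \right)} = -10 + U$
$u = -4$
$\frac{u}{B{\left(24,14 \right)}} = - \frac{4}{-10 + 14} = - \frac{4}{4} = \left(-4\right) \frac{1}{4} = -1$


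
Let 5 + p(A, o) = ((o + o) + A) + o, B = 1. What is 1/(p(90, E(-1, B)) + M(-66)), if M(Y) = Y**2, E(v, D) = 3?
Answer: 1/4450 ≈ 0.00022472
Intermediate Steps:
p(A, o) = -5 + A + 3*o (p(A, o) = -5 + (((o + o) + A) + o) = -5 + ((2*o + A) + o) = -5 + ((A + 2*o) + o) = -5 + (A + 3*o) = -5 + A + 3*o)
1/(p(90, E(-1, B)) + M(-66)) = 1/((-5 + 90 + 3*3) + (-66)**2) = 1/((-5 + 90 + 9) + 4356) = 1/(94 + 4356) = 1/4450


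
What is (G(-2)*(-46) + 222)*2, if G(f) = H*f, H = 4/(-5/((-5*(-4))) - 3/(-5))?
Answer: 17828/7 ≈ 2546.9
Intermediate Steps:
H = 80/7 (H = 4/(-5/20 - 3*(-⅕)) = 4/(-5*1/20 + ⅗) = 4/(-¼ + ⅗) = 4/(7/20) = 4*(20/7) = 80/7 ≈ 11.429)
G(f) = 80*f/7
(G(-2)*(-46) + 222)*2 = (((80/7)*(-2))*(-46) + 222)*2 = (-160/7*(-46) + 222)*2 = (7360/7 + 222)*2 = (8914/7)*2 = 17828/7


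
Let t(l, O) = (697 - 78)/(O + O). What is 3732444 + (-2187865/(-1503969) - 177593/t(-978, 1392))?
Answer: 2731154801102791/930956811 ≈ 2.9337e+6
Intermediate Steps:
t(l, O) = 619/(2*O) (t(l, O) = 619/((2*O)) = 619*(1/(2*O)) = 619/(2*O))
3732444 + (-2187865/(-1503969) - 177593/t(-978, 1392)) = 3732444 + (-2187865/(-1503969) - 177593/((619/2)/1392)) = 3732444 + (-2187865*(-1/1503969) - 177593/((619/2)*(1/1392))) = 3732444 + (2187865/1503969 - 177593/619/2784) = 3732444 + (2187865/1503969 - 177593*2784/619) = 3732444 + (2187865/1503969 - 494418912/619) = 3732444 - 743589362373293/930956811 = 2731154801102791/930956811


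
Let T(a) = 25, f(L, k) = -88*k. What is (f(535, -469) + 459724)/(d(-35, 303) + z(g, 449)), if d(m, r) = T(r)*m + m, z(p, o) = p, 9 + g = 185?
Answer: -250498/367 ≈ -682.56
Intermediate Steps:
g = 176 (g = -9 + 185 = 176)
d(m, r) = 26*m (d(m, r) = 25*m + m = 26*m)
(f(535, -469) + 459724)/(d(-35, 303) + z(g, 449)) = (-88*(-469) + 459724)/(26*(-35) + 176) = (41272 + 459724)/(-910 + 176) = 500996/(-734) = 500996*(-1/734) = -250498/367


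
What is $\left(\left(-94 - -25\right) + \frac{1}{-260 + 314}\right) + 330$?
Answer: $\frac{14095}{54} \approx 261.02$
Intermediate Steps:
$\left(\left(-94 - -25\right) + \frac{1}{-260 + 314}\right) + 330 = \left(\left(-94 + 25\right) + \frac{1}{54}\right) + 330 = \left(-69 + \frac{1}{54}\right) + 330 = - \frac{3725}{54} + 330 = \frac{14095}{54}$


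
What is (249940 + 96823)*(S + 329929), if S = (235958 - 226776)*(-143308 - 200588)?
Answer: -1094842845036109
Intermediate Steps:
S = -3157653072 (S = 9182*(-343896) = -3157653072)
(249940 + 96823)*(S + 329929) = (249940 + 96823)*(-3157653072 + 329929) = 346763*(-3157323143) = -1094842845036109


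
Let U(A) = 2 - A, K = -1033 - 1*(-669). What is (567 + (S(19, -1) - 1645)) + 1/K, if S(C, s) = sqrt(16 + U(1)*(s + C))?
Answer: -392393/364 + sqrt(34) ≈ -1072.2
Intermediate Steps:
K = -364 (K = -1033 + 669 = -364)
S(C, s) = sqrt(16 + C + s) (S(C, s) = sqrt(16 + (2 - 1*1)*(s + C)) = sqrt(16 + (2 - 1)*(C + s)) = sqrt(16 + 1*(C + s)) = sqrt(16 + (C + s)) = sqrt(16 + C + s))
(567 + (S(19, -1) - 1645)) + 1/K = (567 + (sqrt(16 + 19 - 1) - 1645)) + 1/(-364) = (567 + (sqrt(34) - 1645)) - 1/364 = (567 + (-1645 + sqrt(34))) - 1/364 = (-1078 + sqrt(34)) - 1/364 = -392393/364 + sqrt(34)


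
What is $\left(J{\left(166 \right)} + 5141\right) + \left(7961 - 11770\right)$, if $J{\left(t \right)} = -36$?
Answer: $1296$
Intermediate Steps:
$\left(J{\left(166 \right)} + 5141\right) + \left(7961 - 11770\right) = \left(-36 + 5141\right) + \left(7961 - 11770\right) = 5105 - 3809 = 1296$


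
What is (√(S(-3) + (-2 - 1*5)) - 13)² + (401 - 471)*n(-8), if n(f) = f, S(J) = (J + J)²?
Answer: 758 - 26*√29 ≈ 617.99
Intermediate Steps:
S(J) = 4*J² (S(J) = (2*J)² = 4*J²)
(√(S(-3) + (-2 - 1*5)) - 13)² + (401 - 471)*n(-8) = (√(4*(-3)² + (-2 - 1*5)) - 13)² + (401 - 471)*(-8) = (√(4*9 + (-2 - 5)) - 13)² - 70*(-8) = (√(36 - 7) - 13)² + 560 = (√29 - 13)² + 560 = (-13 + √29)² + 560 = 560 + (-13 + √29)²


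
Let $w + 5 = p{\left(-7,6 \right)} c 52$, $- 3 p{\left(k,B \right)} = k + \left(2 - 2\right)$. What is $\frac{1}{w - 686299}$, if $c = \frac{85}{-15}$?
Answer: $- \frac{9}{6182924} \approx -1.4556 \cdot 10^{-6}$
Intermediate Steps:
$c = - \frac{17}{3}$ ($c = 85 \left(- \frac{1}{15}\right) = - \frac{17}{3} \approx -5.6667$)
$p{\left(k,B \right)} = - \frac{k}{3}$ ($p{\left(k,B \right)} = - \frac{k + \left(2 - 2\right)}{3} = - \frac{k + 0}{3} = - \frac{k}{3}$)
$w = - \frac{6233}{9}$ ($w = -5 + \left(- \frac{1}{3}\right) \left(-7\right) \left(- \frac{17}{3}\right) 52 = -5 + \frac{7}{3} \left(- \frac{17}{3}\right) 52 = -5 - \frac{6188}{9} = - \frac{6233}{9} \approx -692.56$)
$\frac{1}{w - 686299} = \frac{1}{- \frac{6233}{9} - 686299} = \frac{1}{- \frac{6182924}{9}} = - \frac{9}{6182924}$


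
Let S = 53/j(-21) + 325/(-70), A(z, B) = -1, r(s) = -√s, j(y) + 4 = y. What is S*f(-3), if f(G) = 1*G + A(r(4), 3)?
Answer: 4734/175 ≈ 27.051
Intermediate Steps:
j(y) = -4 + y
f(G) = -1 + G (f(G) = 1*G - 1 = G - 1 = -1 + G)
S = -2367/350 (S = 53/(-4 - 21) + 325/(-70) = 53/(-25) + 325*(-1/70) = 53*(-1/25) - 65/14 = -53/25 - 65/14 = -2367/350 ≈ -6.7629)
S*f(-3) = -2367*(-1 - 3)/350 = -2367/350*(-4) = 4734/175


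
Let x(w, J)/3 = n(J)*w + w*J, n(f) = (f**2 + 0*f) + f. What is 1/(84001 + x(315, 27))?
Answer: 1/823936 ≈ 1.2137e-6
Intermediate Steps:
n(f) = f + f**2 (n(f) = (f**2 + 0) + f = f**2 + f = f + f**2)
x(w, J) = 3*J*w + 3*J*w*(1 + J) (x(w, J) = 3*((J*(1 + J))*w + w*J) = 3*(J*w*(1 + J) + J*w) = 3*(J*w + J*w*(1 + J)) = 3*J*w + 3*J*w*(1 + J))
1/(84001 + x(315, 27)) = 1/(84001 + 3*27*315*(2 + 27)) = 1/(84001 + 3*27*315*29) = 1/(84001 + 739935) = 1/823936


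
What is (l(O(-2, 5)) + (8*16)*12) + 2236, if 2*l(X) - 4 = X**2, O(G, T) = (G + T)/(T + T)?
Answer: 754809/200 ≈ 3774.0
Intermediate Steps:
O(G, T) = (G + T)/(2*T) (O(G, T) = (G + T)/((2*T)) = (G + T)*(1/(2*T)) = (G + T)/(2*T))
l(X) = 2 + X**2/2
(l(O(-2, 5)) + (8*16)*12) + 2236 = ((2 + ((1/2)*(-2 + 5)/5)**2/2) + (8*16)*12) + 2236 = ((2 + ((1/2)*(1/5)*3)**2/2) + 128*12) + 2236 = ((2 + (3/10)**2/2) + 1536) + 2236 = ((2 + (1/2)*(9/100)) + 1536) + 2236 = ((2 + 9/200) + 1536) + 2236 = (409/200 + 1536) + 2236 = 307609/200 + 2236 = 754809/200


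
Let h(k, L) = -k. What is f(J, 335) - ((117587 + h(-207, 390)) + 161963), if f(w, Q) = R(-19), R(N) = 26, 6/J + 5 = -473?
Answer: -279731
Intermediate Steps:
J = -3/239 (J = 6/(-5 - 473) = 6/(-478) = 6*(-1/478) = -3/239 ≈ -0.012552)
f(w, Q) = 26
f(J, 335) - ((117587 + h(-207, 390)) + 161963) = 26 - ((117587 - 1*(-207)) + 161963) = 26 - ((117587 + 207) + 161963) = 26 - (117794 + 161963) = 26 - 1*279757 = 26 - 279757 = -279731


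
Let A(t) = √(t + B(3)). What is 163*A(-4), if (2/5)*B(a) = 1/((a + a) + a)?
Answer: 163*I*√134/6 ≈ 314.48*I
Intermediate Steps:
B(a) = 5/(6*a) (B(a) = 5/(2*((a + a) + a)) = 5/(2*(2*a + a)) = 5/(2*((3*a))) = 5*(1/(3*a))/2 = 5/(6*a))
A(t) = √(5/18 + t) (A(t) = √(t + (⅚)/3) = √(t + (⅚)*(⅓)) = √(t + 5/18) = √(5/18 + t))
163*A(-4) = 163*(√(10 + 36*(-4))/6) = 163*(√(10 - 144)/6) = 163*(√(-134)/6) = 163*((I*√134)/6) = 163*(I*√134/6) = 163*I*√134/6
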